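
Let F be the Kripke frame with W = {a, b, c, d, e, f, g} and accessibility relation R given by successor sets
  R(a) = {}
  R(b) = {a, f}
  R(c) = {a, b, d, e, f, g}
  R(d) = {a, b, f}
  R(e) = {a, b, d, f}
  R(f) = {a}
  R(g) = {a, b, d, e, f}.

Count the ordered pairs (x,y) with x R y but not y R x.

21

Enumerating: (b,a), (b,f), (c,a), (c,b), (c,d), (c,e), (c,f), (c,g), (d,a), (d,b), (d,f), (e,a), … and 9 more.
Total: 21.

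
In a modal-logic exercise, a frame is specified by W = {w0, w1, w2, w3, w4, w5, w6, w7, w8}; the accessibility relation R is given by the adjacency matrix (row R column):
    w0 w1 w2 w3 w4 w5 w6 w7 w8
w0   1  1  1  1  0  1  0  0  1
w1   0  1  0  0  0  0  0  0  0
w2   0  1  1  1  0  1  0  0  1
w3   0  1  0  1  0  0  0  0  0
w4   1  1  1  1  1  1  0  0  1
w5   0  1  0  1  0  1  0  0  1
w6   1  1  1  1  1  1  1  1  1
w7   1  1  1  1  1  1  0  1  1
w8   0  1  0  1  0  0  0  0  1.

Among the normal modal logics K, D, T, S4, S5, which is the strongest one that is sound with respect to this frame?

Serial (axiom D): yes — every world has a successor (e.g. w0 R w0).
Reflexive (axiom T): yes — every world is R-related to itself.
Transitive (axiom 4): yes — every two-step R-path is closed by a direct edge.
Euclidean (axiom 5): no — w0 R w1 and w0 R w2, but not w1 R w2.
So F validates K, D, T, S4; S5 would additionally require R to be Euclidean. The strongest is S4.

S4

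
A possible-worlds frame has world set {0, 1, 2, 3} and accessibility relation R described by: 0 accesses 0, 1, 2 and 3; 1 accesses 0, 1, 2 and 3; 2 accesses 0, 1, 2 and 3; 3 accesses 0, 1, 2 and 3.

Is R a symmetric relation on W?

Yes

Symmetric: yes — every pair in R has its reverse in R.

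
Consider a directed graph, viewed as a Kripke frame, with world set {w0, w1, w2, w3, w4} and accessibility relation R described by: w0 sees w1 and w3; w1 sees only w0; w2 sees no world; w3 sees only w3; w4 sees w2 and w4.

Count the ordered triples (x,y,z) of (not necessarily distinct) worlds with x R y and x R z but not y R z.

6

Enumerating: (w0,w1,w1), (w0,w1,w3), (w0,w3,w1), (w1,w0,w0), (w4,w2,w2), (w4,w2,w4).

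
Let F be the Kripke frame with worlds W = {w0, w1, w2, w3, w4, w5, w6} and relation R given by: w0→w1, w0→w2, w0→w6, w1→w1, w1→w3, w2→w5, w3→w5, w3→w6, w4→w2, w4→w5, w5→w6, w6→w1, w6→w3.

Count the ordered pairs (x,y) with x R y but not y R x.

Enumerating: (w0,w1), (w0,w2), (w0,w6), (w1,w3), (w2,w5), (w3,w5), (w4,w2), (w4,w5), (w5,w6), (w6,w1).

10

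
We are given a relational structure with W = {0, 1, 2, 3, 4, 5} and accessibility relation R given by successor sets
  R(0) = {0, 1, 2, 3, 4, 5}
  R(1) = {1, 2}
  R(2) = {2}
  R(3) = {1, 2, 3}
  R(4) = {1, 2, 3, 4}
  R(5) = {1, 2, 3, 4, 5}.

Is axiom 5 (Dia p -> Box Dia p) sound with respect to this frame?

No

Axiom 5 corresponds to the accessibility relation being Euclidean.
Euclidean: no — 0 R 1 and 0 R 3, but not 1 R 3.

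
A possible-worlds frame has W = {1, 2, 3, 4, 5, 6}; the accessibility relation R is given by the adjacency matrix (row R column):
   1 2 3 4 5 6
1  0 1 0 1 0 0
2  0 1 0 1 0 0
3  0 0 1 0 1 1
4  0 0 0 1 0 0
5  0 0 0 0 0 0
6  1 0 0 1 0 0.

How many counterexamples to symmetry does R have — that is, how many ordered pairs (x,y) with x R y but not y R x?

7

Enumerating: (1,2), (1,4), (2,4), (3,5), (3,6), (6,1), (6,4).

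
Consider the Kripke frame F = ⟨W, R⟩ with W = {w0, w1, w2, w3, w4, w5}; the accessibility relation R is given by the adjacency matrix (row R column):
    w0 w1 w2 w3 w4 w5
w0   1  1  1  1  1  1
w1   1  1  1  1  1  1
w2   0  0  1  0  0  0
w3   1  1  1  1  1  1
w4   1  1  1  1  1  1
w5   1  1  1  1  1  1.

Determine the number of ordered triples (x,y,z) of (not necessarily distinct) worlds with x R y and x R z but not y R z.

Enumerating: (w0,w2,w0), (w0,w2,w1), (w0,w2,w3), (w0,w2,w4), (w0,w2,w5), (w1,w2,w0), (w1,w2,w1), (w1,w2,w3), (w1,w2,w4), (w1,w2,w5), (w3,w2,w0), (w3,w2,w1), … and 13 more.
Total: 25.

25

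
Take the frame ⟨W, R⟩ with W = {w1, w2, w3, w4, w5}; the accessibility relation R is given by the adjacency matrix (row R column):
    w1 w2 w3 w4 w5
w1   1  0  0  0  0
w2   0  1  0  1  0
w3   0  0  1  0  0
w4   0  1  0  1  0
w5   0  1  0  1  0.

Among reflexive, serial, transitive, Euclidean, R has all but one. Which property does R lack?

Reflexive: no — w5 is not related to itself.
Serial: yes — every world has a successor (e.g. w1 R w1).
Transitive: yes — every two-step R-path is closed by a direct edge.
Euclidean: yes — any two successors of a common world are R-related.
Only reflexive fails.

reflexive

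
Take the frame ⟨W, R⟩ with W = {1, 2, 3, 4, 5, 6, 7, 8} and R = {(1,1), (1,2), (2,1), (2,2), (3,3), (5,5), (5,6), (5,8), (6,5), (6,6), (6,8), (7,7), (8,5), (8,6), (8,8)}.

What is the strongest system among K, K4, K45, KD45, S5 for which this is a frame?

K45

Transitive (axiom 4): yes — every two-step R-path is closed by a direct edge.
Euclidean (axiom 5): yes — any two successors of a common world are R-related.
Serial (axiom D): no — 4 has no R-successor.
Reflexive (axiom T): no — 4 is not related to itself.
So F validates K, K4, K45; KD45 would additionally require R to be serial. The strongest is K45.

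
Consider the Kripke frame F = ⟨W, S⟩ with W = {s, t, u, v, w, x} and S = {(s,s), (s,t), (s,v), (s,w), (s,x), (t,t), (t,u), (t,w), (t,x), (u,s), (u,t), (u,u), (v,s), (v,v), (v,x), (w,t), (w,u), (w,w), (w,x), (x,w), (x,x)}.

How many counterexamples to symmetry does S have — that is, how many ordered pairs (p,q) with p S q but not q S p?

7

Enumerating: (s,t), (s,w), (s,x), (t,x), (u,s), (v,x), (w,u).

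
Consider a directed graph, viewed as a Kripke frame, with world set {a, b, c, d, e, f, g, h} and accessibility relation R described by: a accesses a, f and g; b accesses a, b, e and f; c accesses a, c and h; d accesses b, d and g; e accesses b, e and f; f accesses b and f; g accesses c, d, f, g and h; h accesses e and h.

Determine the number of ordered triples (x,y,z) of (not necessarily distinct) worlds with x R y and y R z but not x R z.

23

Enumerating: (a,f,b), (a,g,c), (a,g,d), (a,g,h), (b,a,g), (c,a,f), (c,a,g), (c,h,e), (d,b,a), (d,b,e), (d,b,f), (d,g,c), … and 11 more.
Total: 23.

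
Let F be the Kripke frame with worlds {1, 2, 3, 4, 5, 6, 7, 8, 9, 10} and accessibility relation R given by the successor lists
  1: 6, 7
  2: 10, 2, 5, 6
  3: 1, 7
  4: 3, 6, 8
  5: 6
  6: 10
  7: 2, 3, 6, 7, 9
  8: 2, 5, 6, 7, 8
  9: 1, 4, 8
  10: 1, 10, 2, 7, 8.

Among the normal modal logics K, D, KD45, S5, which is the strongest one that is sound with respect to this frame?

D

Serial (axiom D): yes — every world has a successor (e.g. 1 R 6).
Euclidean (axiom 5): no — 1 R 6 and 1 R 7, but not 6 R 7.
Transitive (axiom 4): no — 1 R 6 and 6 R 10, but not 1 R 10.
Reflexive (axiom T): no — 1 is not related to itself.
So F validates K, D; KD45 would additionally require R to be Euclidean and transitive. The strongest is D.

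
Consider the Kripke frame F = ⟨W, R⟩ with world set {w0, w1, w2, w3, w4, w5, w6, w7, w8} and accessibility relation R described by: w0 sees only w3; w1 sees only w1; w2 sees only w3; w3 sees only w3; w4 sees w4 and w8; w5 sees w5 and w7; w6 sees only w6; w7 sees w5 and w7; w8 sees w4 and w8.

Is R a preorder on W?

No

Reflexive: no — w0 is not related to itself.
Transitive: yes — every two-step R-path is closed by a direct edge.
So R is not a preorder.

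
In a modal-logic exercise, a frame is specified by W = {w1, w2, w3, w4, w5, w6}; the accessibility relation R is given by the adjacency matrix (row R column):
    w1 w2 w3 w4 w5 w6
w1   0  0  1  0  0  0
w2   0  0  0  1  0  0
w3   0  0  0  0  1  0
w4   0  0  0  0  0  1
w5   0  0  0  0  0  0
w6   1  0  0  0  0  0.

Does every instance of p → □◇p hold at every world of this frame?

By correspondence theory, B is valid on a frame iff R is symmetric.
Symmetric: no — w1 R w3 but not w3 R w1.

No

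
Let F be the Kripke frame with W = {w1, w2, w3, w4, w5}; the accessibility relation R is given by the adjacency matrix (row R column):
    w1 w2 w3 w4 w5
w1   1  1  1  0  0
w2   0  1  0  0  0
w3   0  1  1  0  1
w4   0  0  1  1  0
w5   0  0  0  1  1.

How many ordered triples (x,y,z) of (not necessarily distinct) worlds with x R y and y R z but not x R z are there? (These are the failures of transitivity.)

Enumerating: (w1,w3,w5), (w3,w5,w4), (w4,w3,w2), (w4,w3,w5), (w5,w4,w3).

5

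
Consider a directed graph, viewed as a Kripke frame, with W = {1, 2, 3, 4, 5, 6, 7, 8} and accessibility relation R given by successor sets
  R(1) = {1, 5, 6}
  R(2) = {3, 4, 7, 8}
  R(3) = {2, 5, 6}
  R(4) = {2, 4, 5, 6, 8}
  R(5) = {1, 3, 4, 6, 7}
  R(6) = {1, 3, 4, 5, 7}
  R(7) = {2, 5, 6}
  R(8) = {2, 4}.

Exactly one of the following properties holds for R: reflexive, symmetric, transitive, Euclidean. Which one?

Reflexive: no — 2 is not related to itself.
Symmetric: yes — every pair in R has its reverse in R.
Transitive: no — 1 R 5 and 5 R 3, but not 1 R 3.
Euclidean: no — 2 R 3 and 2 R 4, but not 3 R 4.
Only symmetric holds.

symmetric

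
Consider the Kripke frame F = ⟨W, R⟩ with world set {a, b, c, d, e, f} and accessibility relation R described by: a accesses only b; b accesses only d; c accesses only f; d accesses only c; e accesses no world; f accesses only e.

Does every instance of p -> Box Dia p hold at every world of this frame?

By correspondence theory, B is valid on a frame iff R is symmetric.
Symmetric: no — a R b but not b R a.

No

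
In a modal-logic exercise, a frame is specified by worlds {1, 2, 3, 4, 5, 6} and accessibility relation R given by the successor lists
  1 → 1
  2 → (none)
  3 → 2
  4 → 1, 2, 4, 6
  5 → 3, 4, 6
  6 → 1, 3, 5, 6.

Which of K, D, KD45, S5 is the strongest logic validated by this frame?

K

Serial (axiom D): no — 2 has no R-successor.
Euclidean (axiom 5): no — 4 R 1 and 4 R 2, but not 1 R 2.
Transitive (axiom 4): no — 4 R 6 and 6 R 3, but not 4 R 3.
Reflexive (axiom T): no — 2 is not related to itself.
So F validates K; D would additionally require R to be serial. The strongest is K.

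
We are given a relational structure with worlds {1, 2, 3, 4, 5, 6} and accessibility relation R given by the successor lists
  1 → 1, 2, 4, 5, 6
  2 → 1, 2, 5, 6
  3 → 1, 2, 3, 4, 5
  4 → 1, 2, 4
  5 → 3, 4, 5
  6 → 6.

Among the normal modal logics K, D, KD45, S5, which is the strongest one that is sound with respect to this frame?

D

Serial (axiom D): yes — every world has a successor (e.g. 1 R 1).
Euclidean (axiom 5): no — 1 R 2 and 1 R 4, but not 2 R 4.
Transitive (axiom 4): no — 1 R 5 and 5 R 3, but not 1 R 3.
Reflexive (axiom T): yes — every world is R-related to itself.
So F validates K, D; KD45 would additionally require R to be Euclidean and transitive. The strongest is D.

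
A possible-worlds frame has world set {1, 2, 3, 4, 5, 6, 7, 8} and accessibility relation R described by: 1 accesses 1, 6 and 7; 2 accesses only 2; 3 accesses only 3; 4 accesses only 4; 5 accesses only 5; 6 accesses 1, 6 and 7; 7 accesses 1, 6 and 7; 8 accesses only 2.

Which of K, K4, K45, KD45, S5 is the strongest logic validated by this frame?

Transitive (axiom 4): yes — every two-step R-path is closed by a direct edge.
Euclidean (axiom 5): yes — any two successors of a common world are R-related.
Serial (axiom D): yes — every world has a successor (e.g. 1 R 1).
Reflexive (axiom T): no — 8 is not related to itself.
So F validates K, K4, K45, KD45; S5 would additionally require R to be reflexive. The strongest is KD45.

KD45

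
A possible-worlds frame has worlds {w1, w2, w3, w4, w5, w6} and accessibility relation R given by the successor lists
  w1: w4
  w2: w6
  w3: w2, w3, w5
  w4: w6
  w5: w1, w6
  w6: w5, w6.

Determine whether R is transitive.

No

Transitive: no — w1 R w4 and w4 R w6, but not w1 R w6.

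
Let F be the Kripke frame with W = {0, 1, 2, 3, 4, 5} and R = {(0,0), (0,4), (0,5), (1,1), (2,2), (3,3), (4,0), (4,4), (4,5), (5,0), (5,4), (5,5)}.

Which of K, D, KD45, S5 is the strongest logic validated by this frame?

Serial (axiom D): yes — every world has a successor (e.g. 0 R 0).
Euclidean (axiom 5): yes — any two successors of a common world are R-related.
Transitive (axiom 4): yes — every two-step R-path is closed by a direct edge.
Reflexive (axiom T): yes — every world is R-related to itself.
So F validates K, D, KD45, S5. The strongest is S5.

S5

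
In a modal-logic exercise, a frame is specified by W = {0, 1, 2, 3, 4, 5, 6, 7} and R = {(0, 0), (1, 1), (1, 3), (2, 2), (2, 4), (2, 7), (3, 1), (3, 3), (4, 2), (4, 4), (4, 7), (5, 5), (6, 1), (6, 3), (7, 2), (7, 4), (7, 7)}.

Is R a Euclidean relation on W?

Yes

Euclidean: yes — any two successors of a common world are R-related.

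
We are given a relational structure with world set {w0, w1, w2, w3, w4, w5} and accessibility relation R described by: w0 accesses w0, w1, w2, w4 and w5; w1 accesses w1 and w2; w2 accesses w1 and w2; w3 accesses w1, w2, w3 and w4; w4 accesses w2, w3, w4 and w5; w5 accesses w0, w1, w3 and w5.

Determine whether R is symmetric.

No

Symmetric: no — w0 R w1 but not w1 R w0.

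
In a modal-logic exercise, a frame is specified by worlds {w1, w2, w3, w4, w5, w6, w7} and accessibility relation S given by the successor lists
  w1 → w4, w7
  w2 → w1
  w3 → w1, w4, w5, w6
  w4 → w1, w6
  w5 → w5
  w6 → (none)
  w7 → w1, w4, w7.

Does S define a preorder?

Reflexive: no — w1 is not related to itself.
Transitive: no — w1 S w4 and w4 S w6, but not w1 S w6.
So S is not a preorder.

No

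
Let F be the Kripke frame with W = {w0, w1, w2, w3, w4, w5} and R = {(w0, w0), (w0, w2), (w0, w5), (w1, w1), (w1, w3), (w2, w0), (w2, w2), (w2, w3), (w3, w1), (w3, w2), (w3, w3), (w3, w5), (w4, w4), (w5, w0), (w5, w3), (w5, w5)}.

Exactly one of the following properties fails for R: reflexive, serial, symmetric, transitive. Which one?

Reflexive: yes — every world is R-related to itself.
Serial: yes — every world has a successor (e.g. w0 R w0).
Symmetric: yes — every pair in R has its reverse in R.
Transitive: no — w0 R w2 and w2 R w3, but not w0 R w3.
Only transitive fails.

transitive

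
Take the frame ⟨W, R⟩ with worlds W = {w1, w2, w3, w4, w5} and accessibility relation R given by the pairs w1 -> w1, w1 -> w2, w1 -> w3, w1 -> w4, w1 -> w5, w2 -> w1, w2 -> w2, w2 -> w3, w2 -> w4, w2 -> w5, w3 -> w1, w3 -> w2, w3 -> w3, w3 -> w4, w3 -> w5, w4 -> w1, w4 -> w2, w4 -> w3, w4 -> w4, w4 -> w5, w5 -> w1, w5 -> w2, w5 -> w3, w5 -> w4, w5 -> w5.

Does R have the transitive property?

Transitive: yes — every two-step R-path is closed by a direct edge.

Yes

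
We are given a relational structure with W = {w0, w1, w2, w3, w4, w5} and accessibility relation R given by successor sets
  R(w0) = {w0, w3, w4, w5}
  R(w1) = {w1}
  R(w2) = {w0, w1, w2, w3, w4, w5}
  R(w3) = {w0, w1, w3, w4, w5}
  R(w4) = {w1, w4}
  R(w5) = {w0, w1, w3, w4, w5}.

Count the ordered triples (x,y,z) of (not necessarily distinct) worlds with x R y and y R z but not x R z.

3

Enumerating: (w0,w3,w1), (w0,w4,w1), (w0,w5,w1).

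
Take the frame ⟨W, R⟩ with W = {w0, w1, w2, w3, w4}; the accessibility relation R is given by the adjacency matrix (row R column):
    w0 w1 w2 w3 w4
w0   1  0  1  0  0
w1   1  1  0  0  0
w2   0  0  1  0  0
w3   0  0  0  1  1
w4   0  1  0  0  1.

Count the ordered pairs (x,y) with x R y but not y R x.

4

Enumerating: (w0,w2), (w1,w0), (w3,w4), (w4,w1).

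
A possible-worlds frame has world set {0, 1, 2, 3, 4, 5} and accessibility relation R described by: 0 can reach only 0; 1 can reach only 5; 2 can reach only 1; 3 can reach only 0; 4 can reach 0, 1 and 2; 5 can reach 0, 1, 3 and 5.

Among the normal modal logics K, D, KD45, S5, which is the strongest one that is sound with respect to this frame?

D

Serial (axiom D): yes — every world has a successor (e.g. 0 R 0).
Euclidean (axiom 5): no — 4 R 0 and 4 R 1, but not 0 R 1.
Transitive (axiom 4): no — 1 R 5 and 5 R 0, but not 1 R 0.
Reflexive (axiom T): no — 1 is not related to itself.
So F validates K, D; KD45 would additionally require R to be Euclidean and transitive. The strongest is D.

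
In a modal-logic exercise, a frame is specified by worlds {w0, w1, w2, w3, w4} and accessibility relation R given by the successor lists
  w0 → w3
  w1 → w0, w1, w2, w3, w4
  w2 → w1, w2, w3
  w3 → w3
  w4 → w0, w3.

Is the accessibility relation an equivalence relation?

No

Reflexive: no — w0 is not related to itself.
Symmetric: no — w0 R w3 but not w3 R w0.
Transitive: no — w2 R w1 and w1 R w0, but not w2 R w0.
So R is not an equivalence relation.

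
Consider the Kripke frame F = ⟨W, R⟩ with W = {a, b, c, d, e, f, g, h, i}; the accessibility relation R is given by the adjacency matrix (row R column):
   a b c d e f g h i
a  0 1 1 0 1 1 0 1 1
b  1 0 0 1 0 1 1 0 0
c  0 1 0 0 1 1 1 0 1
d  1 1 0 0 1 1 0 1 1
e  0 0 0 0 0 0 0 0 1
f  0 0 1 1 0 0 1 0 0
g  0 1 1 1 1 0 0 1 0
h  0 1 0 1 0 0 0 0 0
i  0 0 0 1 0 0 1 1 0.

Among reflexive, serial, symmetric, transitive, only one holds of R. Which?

serial

Reflexive: no — a is not related to itself.
Serial: yes — every world has a successor (e.g. a R b).
Symmetric: no — a R c but not c R a.
Transitive: no — a R b and b R d, but not a R d.
Only serial holds.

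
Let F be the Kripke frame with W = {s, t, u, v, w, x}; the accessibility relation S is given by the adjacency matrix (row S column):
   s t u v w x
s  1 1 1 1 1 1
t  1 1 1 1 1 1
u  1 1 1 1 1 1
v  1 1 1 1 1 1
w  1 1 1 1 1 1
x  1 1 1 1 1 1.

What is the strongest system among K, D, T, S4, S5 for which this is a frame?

Serial (axiom D): yes — every world has a successor (e.g. s S s).
Reflexive (axiom T): yes — every world is S-related to itself.
Transitive (axiom 4): yes — every two-step S-path is closed by a direct edge.
Euclidean (axiom 5): yes — any two successors of a common world are S-related.
So F validates K, D, T, S4, S5. The strongest is S5.

S5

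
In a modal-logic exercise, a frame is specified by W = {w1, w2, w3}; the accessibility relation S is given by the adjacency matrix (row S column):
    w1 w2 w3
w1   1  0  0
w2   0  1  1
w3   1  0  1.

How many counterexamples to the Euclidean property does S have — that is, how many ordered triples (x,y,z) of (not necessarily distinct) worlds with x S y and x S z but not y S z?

2

Enumerating: (w2,w3,w2), (w3,w1,w3).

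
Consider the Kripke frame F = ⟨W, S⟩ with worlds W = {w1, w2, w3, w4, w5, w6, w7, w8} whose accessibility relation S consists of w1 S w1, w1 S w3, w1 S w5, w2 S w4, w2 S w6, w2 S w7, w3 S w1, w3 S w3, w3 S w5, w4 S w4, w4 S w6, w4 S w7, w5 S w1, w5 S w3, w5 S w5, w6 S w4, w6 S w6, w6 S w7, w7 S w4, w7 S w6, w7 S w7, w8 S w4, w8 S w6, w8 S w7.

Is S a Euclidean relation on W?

Yes

Euclidean: yes — any two successors of a common world are S-related.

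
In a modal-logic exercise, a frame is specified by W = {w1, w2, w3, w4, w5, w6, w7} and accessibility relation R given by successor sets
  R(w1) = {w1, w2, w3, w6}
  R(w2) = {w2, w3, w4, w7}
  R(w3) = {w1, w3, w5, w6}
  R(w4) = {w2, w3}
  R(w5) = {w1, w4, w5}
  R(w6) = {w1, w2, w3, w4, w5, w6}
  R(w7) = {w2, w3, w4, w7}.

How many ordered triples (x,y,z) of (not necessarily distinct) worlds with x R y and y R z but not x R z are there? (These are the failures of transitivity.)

26

Enumerating: (w1,w2,w4), (w1,w2,w7), (w1,w3,w5), (w1,w6,w4), (w1,w6,w5), (w2,w3,w1), (w2,w3,w5), (w2,w3,w6), (w3,w1,w2), (w3,w5,w4), (w3,w6,w2), (w3,w6,w4), … and 14 more.
Total: 26.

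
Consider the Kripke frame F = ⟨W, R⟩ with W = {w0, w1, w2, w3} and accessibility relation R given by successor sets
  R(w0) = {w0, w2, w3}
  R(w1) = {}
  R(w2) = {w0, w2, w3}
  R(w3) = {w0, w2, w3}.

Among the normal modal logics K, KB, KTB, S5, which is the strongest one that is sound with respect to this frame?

KB

Symmetric (axiom B): yes — every pair in R has its reverse in R.
Reflexive (axiom T): no — w1 is not related to itself.
Euclidean (axiom 5): yes — any two successors of a common world are R-related.
So F validates K, KB; KTB would additionally require R to be reflexive. The strongest is KB.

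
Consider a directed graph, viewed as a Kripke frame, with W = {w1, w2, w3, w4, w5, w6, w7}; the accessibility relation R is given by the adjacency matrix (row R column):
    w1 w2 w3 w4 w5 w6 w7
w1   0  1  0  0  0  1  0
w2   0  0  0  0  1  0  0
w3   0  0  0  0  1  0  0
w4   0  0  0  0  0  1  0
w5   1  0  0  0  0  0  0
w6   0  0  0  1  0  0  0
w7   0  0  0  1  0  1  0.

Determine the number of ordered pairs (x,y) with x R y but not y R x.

7

Enumerating: (w1,w2), (w1,w6), (w2,w5), (w3,w5), (w5,w1), (w7,w4), (w7,w6).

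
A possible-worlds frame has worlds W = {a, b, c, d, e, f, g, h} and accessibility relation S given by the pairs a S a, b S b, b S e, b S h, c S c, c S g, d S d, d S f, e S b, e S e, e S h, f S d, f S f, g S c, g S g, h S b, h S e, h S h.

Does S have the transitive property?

Transitive: yes — every two-step S-path is closed by a direct edge.

Yes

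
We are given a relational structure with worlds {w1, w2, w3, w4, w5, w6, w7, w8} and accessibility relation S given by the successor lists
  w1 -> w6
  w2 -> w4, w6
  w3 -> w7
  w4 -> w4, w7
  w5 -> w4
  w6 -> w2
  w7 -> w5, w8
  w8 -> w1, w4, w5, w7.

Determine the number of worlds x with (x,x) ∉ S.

7

Enumerating: w1, w2, w3, w5, w6, w7, w8.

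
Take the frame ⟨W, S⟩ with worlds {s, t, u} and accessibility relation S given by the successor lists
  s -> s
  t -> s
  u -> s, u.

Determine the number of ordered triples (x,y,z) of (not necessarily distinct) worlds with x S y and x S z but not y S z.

1

Enumerating: (u,s,u).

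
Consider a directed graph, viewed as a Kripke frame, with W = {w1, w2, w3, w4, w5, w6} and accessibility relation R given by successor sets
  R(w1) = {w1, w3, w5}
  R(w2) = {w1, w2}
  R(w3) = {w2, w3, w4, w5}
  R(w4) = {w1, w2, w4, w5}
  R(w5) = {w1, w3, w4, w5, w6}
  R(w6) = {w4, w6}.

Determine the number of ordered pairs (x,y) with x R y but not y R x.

Enumerating: (w1,w3), (w2,w1), (w3,w2), (w3,w4), (w4,w1), (w4,w2), (w5,w6), (w6,w4).

8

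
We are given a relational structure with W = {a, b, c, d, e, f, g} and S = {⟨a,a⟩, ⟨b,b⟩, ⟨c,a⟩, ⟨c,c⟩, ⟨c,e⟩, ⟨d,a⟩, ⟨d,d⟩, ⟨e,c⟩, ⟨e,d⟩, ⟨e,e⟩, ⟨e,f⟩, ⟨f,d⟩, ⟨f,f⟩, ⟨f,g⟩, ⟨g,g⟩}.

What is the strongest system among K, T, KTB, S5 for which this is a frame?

Reflexive (axiom T): yes — every world is S-related to itself.
Symmetric (axiom B): no — c S a but not a S c.
Euclidean (axiom 5): no — c S a and c S e, but not a S e.
So F validates K, T; KTB would additionally require S to be symmetric. The strongest is T.

T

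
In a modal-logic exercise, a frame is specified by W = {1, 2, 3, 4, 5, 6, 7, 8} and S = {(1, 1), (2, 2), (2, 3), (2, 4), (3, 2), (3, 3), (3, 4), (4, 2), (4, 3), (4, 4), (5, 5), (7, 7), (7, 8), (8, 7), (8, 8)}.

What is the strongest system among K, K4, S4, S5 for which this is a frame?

Transitive (axiom 4): yes — every two-step S-path is closed by a direct edge.
Reflexive (axiom T): no — 6 is not related to itself.
Euclidean (axiom 5): yes — any two successors of a common world are S-related.
So F validates K, K4; S4 would additionally require S to be reflexive. The strongest is K4.

K4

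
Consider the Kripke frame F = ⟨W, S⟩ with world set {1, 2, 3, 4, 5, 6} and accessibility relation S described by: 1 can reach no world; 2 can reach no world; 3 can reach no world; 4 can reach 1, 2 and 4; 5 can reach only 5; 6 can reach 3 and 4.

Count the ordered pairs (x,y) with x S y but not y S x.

4

Enumerating: (4,1), (4,2), (6,3), (6,4).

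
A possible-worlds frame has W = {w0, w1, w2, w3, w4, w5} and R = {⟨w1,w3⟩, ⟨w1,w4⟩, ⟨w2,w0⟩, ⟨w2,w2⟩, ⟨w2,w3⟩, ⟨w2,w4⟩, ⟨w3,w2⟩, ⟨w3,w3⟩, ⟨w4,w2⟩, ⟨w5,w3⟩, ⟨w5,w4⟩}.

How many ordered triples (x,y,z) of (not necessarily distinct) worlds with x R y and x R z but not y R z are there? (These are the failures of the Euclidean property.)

15

Enumerating: (w1,w3,w4), (w1,w4,w3), (w1,w4,w4), (w2,w0,w0), (w2,w0,w2), (w2,w0,w3), (w2,w0,w4), (w2,w3,w0), (w2,w3,w4), (w2,w4,w0), (w2,w4,w3), (w2,w4,w4), (w5,w3,w4), (w5,w4,w3), (w5,w4,w4).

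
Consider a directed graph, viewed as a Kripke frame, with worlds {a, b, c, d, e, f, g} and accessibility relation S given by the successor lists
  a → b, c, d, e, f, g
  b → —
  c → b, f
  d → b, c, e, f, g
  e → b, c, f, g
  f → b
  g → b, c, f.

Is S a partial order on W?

Reflexive: no — a is not related to itself.
Transitive: yes — every two-step S-path is closed by a direct edge.
Antisymmetric: yes — no distinct pair is related both ways.
So S is not a partial order.

No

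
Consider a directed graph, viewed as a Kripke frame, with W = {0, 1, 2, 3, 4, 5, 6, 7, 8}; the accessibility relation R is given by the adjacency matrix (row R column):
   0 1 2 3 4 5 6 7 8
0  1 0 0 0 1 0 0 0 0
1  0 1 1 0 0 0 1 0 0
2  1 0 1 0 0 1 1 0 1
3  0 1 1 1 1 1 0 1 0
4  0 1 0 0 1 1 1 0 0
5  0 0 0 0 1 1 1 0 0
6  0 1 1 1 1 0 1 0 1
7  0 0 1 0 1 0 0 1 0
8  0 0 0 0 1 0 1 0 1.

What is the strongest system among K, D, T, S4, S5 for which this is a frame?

T

Serial (axiom D): yes — every world has a successor (e.g. 0 R 0).
Reflexive (axiom T): yes — every world is R-related to itself.
Transitive (axiom 4): no — 0 R 4 and 4 R 1, but not 0 R 1.
Euclidean (axiom 5): no — 2 R 0 and 2 R 5, but not 0 R 5.
So F validates K, D, T; S4 would additionally require R to be transitive. The strongest is T.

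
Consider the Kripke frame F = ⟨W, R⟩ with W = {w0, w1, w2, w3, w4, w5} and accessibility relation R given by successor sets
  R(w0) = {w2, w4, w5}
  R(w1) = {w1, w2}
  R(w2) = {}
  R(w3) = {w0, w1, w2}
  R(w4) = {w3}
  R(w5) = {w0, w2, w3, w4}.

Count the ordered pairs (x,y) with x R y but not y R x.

Enumerating: (w0,w2), (w0,w4), (w1,w2), (w3,w0), (w3,w1), (w3,w2), (w4,w3), (w5,w2), (w5,w3), (w5,w4).

10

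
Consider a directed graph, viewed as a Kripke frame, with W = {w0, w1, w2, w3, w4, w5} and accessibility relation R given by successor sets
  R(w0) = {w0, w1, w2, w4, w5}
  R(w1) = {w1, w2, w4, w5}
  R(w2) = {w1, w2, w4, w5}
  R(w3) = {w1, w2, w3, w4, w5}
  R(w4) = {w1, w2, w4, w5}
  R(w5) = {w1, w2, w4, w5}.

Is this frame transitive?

Transitive: yes — every two-step R-path is closed by a direct edge.

Yes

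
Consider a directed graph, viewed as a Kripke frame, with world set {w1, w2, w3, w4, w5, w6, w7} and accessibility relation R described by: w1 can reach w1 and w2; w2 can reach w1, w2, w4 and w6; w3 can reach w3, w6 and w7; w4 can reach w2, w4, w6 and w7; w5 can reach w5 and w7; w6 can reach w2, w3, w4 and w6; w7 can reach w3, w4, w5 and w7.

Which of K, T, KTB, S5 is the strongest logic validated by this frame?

Reflexive (axiom T): yes — every world is R-related to itself.
Symmetric (axiom B): yes — every pair in R has its reverse in R.
Euclidean (axiom 5): no — w2 R w1 and w2 R w4, but not w1 R w4.
So F validates K, T, KTB; S5 would additionally require R to be Euclidean. The strongest is KTB.

KTB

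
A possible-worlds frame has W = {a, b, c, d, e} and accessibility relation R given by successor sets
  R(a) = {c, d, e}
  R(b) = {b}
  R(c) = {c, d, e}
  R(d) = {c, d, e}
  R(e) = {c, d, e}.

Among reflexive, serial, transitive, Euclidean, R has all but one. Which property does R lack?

Reflexive: no — a is not related to itself.
Serial: yes — every world has a successor (e.g. a R c).
Transitive: yes — every two-step R-path is closed by a direct edge.
Euclidean: yes — any two successors of a common world are R-related.
Only reflexive fails.

reflexive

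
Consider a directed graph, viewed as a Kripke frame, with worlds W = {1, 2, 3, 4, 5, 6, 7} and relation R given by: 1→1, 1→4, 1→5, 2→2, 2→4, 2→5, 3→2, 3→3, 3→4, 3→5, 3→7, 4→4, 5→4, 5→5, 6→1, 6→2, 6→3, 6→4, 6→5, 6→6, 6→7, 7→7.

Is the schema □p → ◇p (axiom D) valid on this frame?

Yes

The schema D characterises exactly the serial frames.
Serial: yes — every world has a successor (e.g. 1 R 1).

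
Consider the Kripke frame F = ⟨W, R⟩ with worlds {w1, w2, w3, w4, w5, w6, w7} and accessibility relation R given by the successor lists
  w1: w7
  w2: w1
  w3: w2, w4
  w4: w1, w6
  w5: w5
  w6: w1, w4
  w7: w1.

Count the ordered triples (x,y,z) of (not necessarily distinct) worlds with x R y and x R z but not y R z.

13

Enumerating: (w1,w7,w7), (w2,w1,w1), (w3,w2,w2), (w3,w2,w4), (w3,w4,w2), (w3,w4,w4), (w4,w1,w1), (w4,w1,w6), (w4,w6,w6), (w6,w1,w1), (w6,w1,w4), (w6,w4,w4), (w7,w1,w1).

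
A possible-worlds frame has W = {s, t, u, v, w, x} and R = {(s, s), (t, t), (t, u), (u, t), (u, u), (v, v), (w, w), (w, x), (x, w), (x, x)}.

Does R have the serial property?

Yes

Serial: yes — every world has a successor (e.g. s R s).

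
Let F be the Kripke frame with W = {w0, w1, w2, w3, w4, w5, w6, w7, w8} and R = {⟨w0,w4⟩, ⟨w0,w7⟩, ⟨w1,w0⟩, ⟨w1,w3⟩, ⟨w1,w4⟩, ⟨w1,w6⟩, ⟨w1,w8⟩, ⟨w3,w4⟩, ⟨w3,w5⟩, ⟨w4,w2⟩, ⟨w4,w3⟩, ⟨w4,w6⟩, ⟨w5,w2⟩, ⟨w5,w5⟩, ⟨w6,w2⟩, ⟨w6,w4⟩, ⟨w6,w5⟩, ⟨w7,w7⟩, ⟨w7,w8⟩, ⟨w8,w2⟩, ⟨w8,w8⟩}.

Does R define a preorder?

Reflexive: no — w0 is not related to itself.
Transitive: no — w0 R w4 and w4 R w2, but not w0 R w2.
So R is not a preorder.

No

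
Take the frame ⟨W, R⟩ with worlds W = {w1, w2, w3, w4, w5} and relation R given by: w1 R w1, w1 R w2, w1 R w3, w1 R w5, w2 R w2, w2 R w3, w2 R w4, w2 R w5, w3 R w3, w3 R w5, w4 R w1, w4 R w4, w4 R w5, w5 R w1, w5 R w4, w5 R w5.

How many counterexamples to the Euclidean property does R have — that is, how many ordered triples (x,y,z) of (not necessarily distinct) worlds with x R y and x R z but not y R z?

Enumerating: (w1,w2,w1), (w1,w3,w1), (w1,w3,w2), (w1,w5,w2), (w1,w5,w3), (w2,w3,w2), (w2,w3,w4), (w2,w4,w2), (w2,w4,w3), (w2,w5,w2), (w2,w5,w3), (w3,w5,w3), (w4,w1,w4), (w5,w1,w4).

14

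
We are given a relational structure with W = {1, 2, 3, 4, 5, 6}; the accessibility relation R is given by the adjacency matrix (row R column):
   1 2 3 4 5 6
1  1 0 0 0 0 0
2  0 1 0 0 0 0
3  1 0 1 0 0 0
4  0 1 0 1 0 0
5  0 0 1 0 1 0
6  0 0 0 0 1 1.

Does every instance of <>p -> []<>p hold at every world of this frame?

The schema 5 characterises exactly the Euclidean frames.
Euclidean: no — 3 R 1 and 3 R 3, but not 1 R 3.

No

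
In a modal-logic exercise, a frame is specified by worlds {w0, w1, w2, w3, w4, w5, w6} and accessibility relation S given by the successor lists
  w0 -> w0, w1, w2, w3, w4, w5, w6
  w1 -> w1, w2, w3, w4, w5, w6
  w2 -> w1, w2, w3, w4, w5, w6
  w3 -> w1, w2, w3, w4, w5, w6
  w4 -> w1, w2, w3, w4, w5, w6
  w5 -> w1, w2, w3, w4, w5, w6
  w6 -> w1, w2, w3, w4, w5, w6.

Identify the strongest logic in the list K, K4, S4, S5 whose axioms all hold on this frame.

S4

Transitive (axiom 4): yes — every two-step S-path is closed by a direct edge.
Reflexive (axiom T): yes — every world is S-related to itself.
Euclidean (axiom 5): no — w0 S w1 and w0 S w0, but not w1 S w0.
So F validates K, K4, S4; S5 would additionally require S to be Euclidean. The strongest is S4.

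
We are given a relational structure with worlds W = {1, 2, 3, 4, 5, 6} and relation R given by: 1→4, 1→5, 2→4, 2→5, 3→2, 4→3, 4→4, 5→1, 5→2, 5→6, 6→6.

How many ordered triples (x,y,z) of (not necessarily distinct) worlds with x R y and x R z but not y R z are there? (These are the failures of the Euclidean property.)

Enumerating: (1,4,5), (1,5,4), (1,5,5), (2,4,5), (2,5,4), (2,5,5), (3,2,2), (4,3,3), (4,3,4), (5,1,1), (5,1,2), (5,1,6), (5,2,1), (5,2,2), (5,2,6), (5,6,1), (5,6,2).

17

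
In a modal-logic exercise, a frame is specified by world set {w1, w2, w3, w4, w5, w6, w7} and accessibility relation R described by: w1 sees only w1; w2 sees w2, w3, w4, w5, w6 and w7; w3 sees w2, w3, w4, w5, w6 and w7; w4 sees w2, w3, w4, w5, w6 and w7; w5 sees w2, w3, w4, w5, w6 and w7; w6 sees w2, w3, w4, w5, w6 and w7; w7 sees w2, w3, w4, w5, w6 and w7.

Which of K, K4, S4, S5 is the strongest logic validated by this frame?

S5

Transitive (axiom 4): yes — every two-step R-path is closed by a direct edge.
Reflexive (axiom T): yes — every world is R-related to itself.
Euclidean (axiom 5): yes — any two successors of a common world are R-related.
So F validates K, K4, S4, S5. The strongest is S5.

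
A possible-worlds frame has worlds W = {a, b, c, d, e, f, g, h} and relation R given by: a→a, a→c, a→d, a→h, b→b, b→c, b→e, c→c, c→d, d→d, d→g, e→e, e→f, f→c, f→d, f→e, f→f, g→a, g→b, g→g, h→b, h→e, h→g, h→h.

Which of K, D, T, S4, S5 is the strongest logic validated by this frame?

T

Serial (axiom D): yes — every world has a successor (e.g. a R a).
Reflexive (axiom T): yes — every world is R-related to itself.
Transitive (axiom 4): no — a R d and d R g, but not a R g.
Euclidean (axiom 5): no — a R c and a R h, but not c R h.
So F validates K, D, T; S4 would additionally require R to be transitive. The strongest is T.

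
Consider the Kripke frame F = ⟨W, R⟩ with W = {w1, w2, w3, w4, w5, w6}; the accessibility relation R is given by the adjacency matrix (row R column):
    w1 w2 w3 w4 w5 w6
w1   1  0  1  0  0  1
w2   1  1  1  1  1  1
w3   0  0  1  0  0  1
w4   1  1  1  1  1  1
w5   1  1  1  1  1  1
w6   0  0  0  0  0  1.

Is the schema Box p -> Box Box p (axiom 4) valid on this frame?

By correspondence theory, 4 is valid on a frame iff R is transitive.
Transitive: yes — every two-step R-path is closed by a direct edge.

Yes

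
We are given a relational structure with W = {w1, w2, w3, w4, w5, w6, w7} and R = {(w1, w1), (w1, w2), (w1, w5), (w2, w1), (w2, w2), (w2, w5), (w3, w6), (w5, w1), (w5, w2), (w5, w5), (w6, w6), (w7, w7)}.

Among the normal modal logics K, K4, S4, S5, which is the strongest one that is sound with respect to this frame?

K4

Transitive (axiom 4): yes — every two-step R-path is closed by a direct edge.
Reflexive (axiom T): no — w3 is not related to itself.
Euclidean (axiom 5): yes — any two successors of a common world are R-related.
So F validates K, K4; S4 would additionally require R to be reflexive. The strongest is K4.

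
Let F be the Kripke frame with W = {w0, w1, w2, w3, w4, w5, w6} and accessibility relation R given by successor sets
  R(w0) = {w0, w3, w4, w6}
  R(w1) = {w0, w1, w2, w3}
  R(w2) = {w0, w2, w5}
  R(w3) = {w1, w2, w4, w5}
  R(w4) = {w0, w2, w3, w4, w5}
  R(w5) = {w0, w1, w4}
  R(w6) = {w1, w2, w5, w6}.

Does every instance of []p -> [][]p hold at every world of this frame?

Axiom 4 corresponds to the accessibility relation being transitive.
Transitive: no — w0 R w3 and w3 R w1, but not w0 R w1.

No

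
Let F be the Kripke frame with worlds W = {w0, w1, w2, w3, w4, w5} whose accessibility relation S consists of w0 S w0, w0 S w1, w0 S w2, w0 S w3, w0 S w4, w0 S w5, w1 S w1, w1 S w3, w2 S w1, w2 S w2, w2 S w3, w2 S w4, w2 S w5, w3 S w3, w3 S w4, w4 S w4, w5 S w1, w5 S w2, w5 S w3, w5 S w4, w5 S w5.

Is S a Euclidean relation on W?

No

Euclidean: no — w0 S w1 and w0 S w2, but not w1 S w2.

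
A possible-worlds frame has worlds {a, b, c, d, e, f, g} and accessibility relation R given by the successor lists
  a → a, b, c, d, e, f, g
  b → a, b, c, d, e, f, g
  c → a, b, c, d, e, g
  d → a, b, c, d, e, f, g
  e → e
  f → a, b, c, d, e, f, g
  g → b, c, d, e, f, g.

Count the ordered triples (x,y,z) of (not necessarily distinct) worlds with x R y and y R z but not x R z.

8

Enumerating: (c,a,f), (c,b,f), (c,d,f), (c,g,f), (g,b,a), (g,c,a), (g,d,a), (g,f,a).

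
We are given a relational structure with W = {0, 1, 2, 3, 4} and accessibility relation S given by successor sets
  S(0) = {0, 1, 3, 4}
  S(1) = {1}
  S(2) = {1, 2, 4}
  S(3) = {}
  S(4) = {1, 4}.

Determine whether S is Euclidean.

No

Euclidean: no — 0 S 1 and 0 S 3, but not 1 S 3.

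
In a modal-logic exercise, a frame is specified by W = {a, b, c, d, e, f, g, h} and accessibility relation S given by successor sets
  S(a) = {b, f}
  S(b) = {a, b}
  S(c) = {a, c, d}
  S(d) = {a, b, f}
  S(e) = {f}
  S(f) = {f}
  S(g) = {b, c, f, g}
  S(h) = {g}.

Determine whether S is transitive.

No

Transitive: no — b S a and a S f, but not b S f.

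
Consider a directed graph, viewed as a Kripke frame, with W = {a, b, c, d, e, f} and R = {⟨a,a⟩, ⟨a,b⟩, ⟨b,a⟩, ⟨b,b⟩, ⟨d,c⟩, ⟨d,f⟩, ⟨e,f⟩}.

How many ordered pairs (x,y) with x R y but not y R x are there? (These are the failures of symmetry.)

3

Enumerating: (d,c), (d,f), (e,f).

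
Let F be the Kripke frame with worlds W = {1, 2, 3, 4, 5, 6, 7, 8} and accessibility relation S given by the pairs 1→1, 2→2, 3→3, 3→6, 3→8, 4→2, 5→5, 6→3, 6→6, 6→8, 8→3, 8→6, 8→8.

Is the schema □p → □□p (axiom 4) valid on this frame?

The schema 4 characterises exactly the transitive frames.
Transitive: yes — every two-step S-path is closed by a direct edge.

Yes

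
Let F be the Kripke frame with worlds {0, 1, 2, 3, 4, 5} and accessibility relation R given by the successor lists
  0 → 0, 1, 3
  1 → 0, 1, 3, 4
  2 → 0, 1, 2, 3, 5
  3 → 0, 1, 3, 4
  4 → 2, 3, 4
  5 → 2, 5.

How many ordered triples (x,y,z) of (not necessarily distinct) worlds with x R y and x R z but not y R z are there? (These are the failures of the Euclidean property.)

Enumerating: (1,0,4), (1,4,0), (1,4,1), (2,0,2), (2,0,5), (2,1,2), (2,1,5), (2,3,2), (2,3,5), (2,5,0), (2,5,1), (2,5,3), (3,0,4), (3,4,0), (3,4,1), (4,2,4), (4,3,2).

17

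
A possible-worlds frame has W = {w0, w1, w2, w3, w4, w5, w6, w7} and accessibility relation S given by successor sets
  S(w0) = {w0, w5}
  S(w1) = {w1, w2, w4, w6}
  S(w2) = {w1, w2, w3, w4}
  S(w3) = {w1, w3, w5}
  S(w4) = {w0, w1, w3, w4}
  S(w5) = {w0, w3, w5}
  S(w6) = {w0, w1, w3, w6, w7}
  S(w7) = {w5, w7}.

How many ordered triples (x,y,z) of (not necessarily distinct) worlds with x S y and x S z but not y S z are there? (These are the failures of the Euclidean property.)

Enumerating: (w1,w2,w6), (w1,w4,w2), (w1,w4,w6), (w1,w6,w2), (w1,w6,w4), (w2,w1,w3), (w2,w3,w2), (w2,w3,w4), (w2,w4,w2), (w3,w1,w3), (w3,w1,w5), (w3,w5,w1), … and 24 more.
Total: 36.

36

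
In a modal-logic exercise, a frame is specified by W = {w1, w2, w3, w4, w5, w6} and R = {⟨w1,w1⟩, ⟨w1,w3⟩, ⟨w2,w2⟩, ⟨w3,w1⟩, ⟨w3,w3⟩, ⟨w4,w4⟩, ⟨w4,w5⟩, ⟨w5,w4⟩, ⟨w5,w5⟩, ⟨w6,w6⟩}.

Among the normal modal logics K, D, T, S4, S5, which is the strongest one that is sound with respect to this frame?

Serial (axiom D): yes — every world has a successor (e.g. w1 R w1).
Reflexive (axiom T): yes — every world is R-related to itself.
Transitive (axiom 4): yes — every two-step R-path is closed by a direct edge.
Euclidean (axiom 5): yes — any two successors of a common world are R-related.
So F validates K, D, T, S4, S5. The strongest is S5.

S5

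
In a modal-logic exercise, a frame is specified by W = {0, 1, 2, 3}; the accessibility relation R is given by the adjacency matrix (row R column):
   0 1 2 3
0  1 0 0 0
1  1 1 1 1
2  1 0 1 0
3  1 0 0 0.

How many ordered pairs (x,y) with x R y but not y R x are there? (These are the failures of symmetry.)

Enumerating: (1,0), (1,2), (1,3), (2,0), (3,0).

5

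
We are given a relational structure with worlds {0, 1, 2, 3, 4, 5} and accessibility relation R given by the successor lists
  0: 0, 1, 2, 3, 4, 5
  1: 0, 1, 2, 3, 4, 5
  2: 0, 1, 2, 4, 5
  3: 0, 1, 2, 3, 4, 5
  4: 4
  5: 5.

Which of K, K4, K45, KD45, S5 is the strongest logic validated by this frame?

Transitive (axiom 4): no — 2 R 0 and 0 R 3, but not 2 R 3.
Euclidean (axiom 5): no — 0 R 2 and 0 R 3, but not 2 R 3.
Serial (axiom D): yes — every world has a successor (e.g. 0 R 0).
Reflexive (axiom T): yes — every world is R-related to itself.
So F validates K; K4 would additionally require R to be transitive. The strongest is K.

K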